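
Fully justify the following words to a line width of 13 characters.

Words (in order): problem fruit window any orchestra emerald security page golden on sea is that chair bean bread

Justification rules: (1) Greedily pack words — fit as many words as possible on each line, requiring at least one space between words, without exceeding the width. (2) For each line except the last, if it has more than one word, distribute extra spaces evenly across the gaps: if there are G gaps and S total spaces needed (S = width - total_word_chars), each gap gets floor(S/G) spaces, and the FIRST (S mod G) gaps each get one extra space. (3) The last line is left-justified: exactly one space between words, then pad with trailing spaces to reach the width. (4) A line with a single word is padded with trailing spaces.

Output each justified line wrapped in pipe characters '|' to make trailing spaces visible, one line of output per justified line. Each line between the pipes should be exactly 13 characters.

Line 1: ['problem', 'fruit'] (min_width=13, slack=0)
Line 2: ['window', 'any'] (min_width=10, slack=3)
Line 3: ['orchestra'] (min_width=9, slack=4)
Line 4: ['emerald'] (min_width=7, slack=6)
Line 5: ['security', 'page'] (min_width=13, slack=0)
Line 6: ['golden', 'on', 'sea'] (min_width=13, slack=0)
Line 7: ['is', 'that', 'chair'] (min_width=13, slack=0)
Line 8: ['bean', 'bread'] (min_width=10, slack=3)

Answer: |problem fruit|
|window    any|
|orchestra    |
|emerald      |
|security page|
|golden on sea|
|is that chair|
|bean bread   |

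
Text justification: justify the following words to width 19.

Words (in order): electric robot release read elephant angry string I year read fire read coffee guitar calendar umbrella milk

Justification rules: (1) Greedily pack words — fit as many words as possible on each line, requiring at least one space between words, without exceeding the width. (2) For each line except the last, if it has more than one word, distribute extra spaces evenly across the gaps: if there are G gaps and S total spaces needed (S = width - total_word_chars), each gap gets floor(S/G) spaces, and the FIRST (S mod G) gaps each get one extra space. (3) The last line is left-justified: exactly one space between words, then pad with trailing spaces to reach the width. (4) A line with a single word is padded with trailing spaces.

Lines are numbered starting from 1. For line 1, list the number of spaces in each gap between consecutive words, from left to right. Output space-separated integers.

Answer: 6

Derivation:
Line 1: ['electric', 'robot'] (min_width=14, slack=5)
Line 2: ['release', 'read'] (min_width=12, slack=7)
Line 3: ['elephant', 'angry'] (min_width=14, slack=5)
Line 4: ['string', 'I', 'year', 'read'] (min_width=18, slack=1)
Line 5: ['fire', 'read', 'coffee'] (min_width=16, slack=3)
Line 6: ['guitar', 'calendar'] (min_width=15, slack=4)
Line 7: ['umbrella', 'milk'] (min_width=13, slack=6)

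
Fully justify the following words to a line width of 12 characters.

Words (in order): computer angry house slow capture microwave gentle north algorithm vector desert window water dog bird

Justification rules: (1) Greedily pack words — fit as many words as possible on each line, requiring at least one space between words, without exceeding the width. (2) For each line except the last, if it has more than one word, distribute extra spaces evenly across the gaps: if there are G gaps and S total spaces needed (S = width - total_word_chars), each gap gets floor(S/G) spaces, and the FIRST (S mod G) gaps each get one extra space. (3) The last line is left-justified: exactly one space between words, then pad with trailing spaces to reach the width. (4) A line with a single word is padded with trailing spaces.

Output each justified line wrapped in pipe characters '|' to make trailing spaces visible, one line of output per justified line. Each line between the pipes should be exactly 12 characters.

Line 1: ['computer'] (min_width=8, slack=4)
Line 2: ['angry', 'house'] (min_width=11, slack=1)
Line 3: ['slow', 'capture'] (min_width=12, slack=0)
Line 4: ['microwave'] (min_width=9, slack=3)
Line 5: ['gentle', 'north'] (min_width=12, slack=0)
Line 6: ['algorithm'] (min_width=9, slack=3)
Line 7: ['vector'] (min_width=6, slack=6)
Line 8: ['desert'] (min_width=6, slack=6)
Line 9: ['window', 'water'] (min_width=12, slack=0)
Line 10: ['dog', 'bird'] (min_width=8, slack=4)

Answer: |computer    |
|angry  house|
|slow capture|
|microwave   |
|gentle north|
|algorithm   |
|vector      |
|desert      |
|window water|
|dog bird    |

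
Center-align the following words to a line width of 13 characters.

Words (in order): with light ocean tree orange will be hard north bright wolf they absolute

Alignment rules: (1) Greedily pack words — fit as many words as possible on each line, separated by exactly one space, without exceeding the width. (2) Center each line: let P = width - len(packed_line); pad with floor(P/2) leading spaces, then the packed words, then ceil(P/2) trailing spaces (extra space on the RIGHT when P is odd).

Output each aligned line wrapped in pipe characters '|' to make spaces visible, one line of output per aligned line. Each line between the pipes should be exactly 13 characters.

Line 1: ['with', 'light'] (min_width=10, slack=3)
Line 2: ['ocean', 'tree'] (min_width=10, slack=3)
Line 3: ['orange', 'will'] (min_width=11, slack=2)
Line 4: ['be', 'hard', 'north'] (min_width=13, slack=0)
Line 5: ['bright', 'wolf'] (min_width=11, slack=2)
Line 6: ['they', 'absolute'] (min_width=13, slack=0)

Answer: | with light  |
| ocean tree  |
| orange will |
|be hard north|
| bright wolf |
|they absolute|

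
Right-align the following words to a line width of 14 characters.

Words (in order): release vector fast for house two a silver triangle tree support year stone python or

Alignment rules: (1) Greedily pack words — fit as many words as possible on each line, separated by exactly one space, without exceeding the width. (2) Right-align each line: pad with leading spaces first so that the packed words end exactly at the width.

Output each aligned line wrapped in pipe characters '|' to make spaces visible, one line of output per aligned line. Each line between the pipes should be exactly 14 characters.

Line 1: ['release', 'vector'] (min_width=14, slack=0)
Line 2: ['fast', 'for', 'house'] (min_width=14, slack=0)
Line 3: ['two', 'a', 'silver'] (min_width=12, slack=2)
Line 4: ['triangle', 'tree'] (min_width=13, slack=1)
Line 5: ['support', 'year'] (min_width=12, slack=2)
Line 6: ['stone', 'python'] (min_width=12, slack=2)
Line 7: ['or'] (min_width=2, slack=12)

Answer: |release vector|
|fast for house|
|  two a silver|
| triangle tree|
|  support year|
|  stone python|
|            or|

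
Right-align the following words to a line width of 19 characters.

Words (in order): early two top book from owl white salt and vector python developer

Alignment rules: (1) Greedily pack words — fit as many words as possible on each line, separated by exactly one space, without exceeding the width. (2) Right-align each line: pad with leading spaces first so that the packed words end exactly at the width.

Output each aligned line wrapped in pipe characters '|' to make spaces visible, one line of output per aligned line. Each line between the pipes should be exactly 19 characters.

Line 1: ['early', 'two', 'top', 'book'] (min_width=18, slack=1)
Line 2: ['from', 'owl', 'white', 'salt'] (min_width=19, slack=0)
Line 3: ['and', 'vector', 'python'] (min_width=17, slack=2)
Line 4: ['developer'] (min_width=9, slack=10)

Answer: | early two top book|
|from owl white salt|
|  and vector python|
|          developer|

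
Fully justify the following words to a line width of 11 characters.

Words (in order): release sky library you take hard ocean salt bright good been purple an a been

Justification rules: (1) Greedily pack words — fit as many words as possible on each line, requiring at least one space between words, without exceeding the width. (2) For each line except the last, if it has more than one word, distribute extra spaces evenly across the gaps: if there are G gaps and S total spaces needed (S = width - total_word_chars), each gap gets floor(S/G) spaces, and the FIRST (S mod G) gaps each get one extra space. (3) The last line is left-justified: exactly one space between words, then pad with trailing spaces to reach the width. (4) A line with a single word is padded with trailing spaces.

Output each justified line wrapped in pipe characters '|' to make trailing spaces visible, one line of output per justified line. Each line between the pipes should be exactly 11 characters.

Line 1: ['release', 'sky'] (min_width=11, slack=0)
Line 2: ['library', 'you'] (min_width=11, slack=0)
Line 3: ['take', 'hard'] (min_width=9, slack=2)
Line 4: ['ocean', 'salt'] (min_width=10, slack=1)
Line 5: ['bright', 'good'] (min_width=11, slack=0)
Line 6: ['been', 'purple'] (min_width=11, slack=0)
Line 7: ['an', 'a', 'been'] (min_width=9, slack=2)

Answer: |release sky|
|library you|
|take   hard|
|ocean  salt|
|bright good|
|been purple|
|an a been  |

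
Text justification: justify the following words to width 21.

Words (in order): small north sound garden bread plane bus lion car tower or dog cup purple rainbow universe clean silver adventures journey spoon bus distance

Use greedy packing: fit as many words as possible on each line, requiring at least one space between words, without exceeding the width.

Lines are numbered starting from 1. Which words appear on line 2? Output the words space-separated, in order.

Line 1: ['small', 'north', 'sound'] (min_width=17, slack=4)
Line 2: ['garden', 'bread', 'plane'] (min_width=18, slack=3)
Line 3: ['bus', 'lion', 'car', 'tower', 'or'] (min_width=21, slack=0)
Line 4: ['dog', 'cup', 'purple'] (min_width=14, slack=7)
Line 5: ['rainbow', 'universe'] (min_width=16, slack=5)
Line 6: ['clean', 'silver'] (min_width=12, slack=9)
Line 7: ['adventures', 'journey'] (min_width=18, slack=3)
Line 8: ['spoon', 'bus', 'distance'] (min_width=18, slack=3)

Answer: garden bread plane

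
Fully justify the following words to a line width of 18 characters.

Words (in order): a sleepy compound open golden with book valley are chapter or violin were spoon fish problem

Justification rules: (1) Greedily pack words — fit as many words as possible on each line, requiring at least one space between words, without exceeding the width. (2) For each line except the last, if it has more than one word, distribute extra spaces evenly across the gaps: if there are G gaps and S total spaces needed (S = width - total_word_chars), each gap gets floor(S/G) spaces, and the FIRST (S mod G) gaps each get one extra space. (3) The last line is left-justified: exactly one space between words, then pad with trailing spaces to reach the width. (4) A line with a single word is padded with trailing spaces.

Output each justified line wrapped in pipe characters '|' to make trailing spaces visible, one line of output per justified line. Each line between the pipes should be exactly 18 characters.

Line 1: ['a', 'sleepy', 'compound'] (min_width=17, slack=1)
Line 2: ['open', 'golden', 'with'] (min_width=16, slack=2)
Line 3: ['book', 'valley', 'are'] (min_width=15, slack=3)
Line 4: ['chapter', 'or', 'violin'] (min_width=17, slack=1)
Line 5: ['were', 'spoon', 'fish'] (min_width=15, slack=3)
Line 6: ['problem'] (min_width=7, slack=11)

Answer: |a  sleepy compound|
|open  golden  with|
|book   valley  are|
|chapter  or violin|
|were   spoon  fish|
|problem           |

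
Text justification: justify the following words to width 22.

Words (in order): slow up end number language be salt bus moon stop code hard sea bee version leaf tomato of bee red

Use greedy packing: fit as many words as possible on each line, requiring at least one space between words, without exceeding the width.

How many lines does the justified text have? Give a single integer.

Answer: 5

Derivation:
Line 1: ['slow', 'up', 'end', 'number'] (min_width=18, slack=4)
Line 2: ['language', 'be', 'salt', 'bus'] (min_width=20, slack=2)
Line 3: ['moon', 'stop', 'code', 'hard'] (min_width=19, slack=3)
Line 4: ['sea', 'bee', 'version', 'leaf'] (min_width=20, slack=2)
Line 5: ['tomato', 'of', 'bee', 'red'] (min_width=17, slack=5)
Total lines: 5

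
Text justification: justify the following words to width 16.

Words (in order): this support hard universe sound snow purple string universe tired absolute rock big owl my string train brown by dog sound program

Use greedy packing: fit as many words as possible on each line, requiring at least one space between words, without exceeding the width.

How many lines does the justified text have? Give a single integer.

Answer: 10

Derivation:
Line 1: ['this', 'support'] (min_width=12, slack=4)
Line 2: ['hard', 'universe'] (min_width=13, slack=3)
Line 3: ['sound', 'snow'] (min_width=10, slack=6)
Line 4: ['purple', 'string'] (min_width=13, slack=3)
Line 5: ['universe', 'tired'] (min_width=14, slack=2)
Line 6: ['absolute', 'rock'] (min_width=13, slack=3)
Line 7: ['big', 'owl', 'my'] (min_width=10, slack=6)
Line 8: ['string', 'train'] (min_width=12, slack=4)
Line 9: ['brown', 'by', 'dog'] (min_width=12, slack=4)
Line 10: ['sound', 'program'] (min_width=13, slack=3)
Total lines: 10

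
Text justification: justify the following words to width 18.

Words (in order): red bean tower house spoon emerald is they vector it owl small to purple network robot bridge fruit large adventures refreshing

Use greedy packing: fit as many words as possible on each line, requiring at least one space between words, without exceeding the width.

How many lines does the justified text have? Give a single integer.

Answer: 9

Derivation:
Line 1: ['red', 'bean', 'tower'] (min_width=14, slack=4)
Line 2: ['house', 'spoon'] (min_width=11, slack=7)
Line 3: ['emerald', 'is', 'they'] (min_width=15, slack=3)
Line 4: ['vector', 'it', 'owl'] (min_width=13, slack=5)
Line 5: ['small', 'to', 'purple'] (min_width=15, slack=3)
Line 6: ['network', 'robot'] (min_width=13, slack=5)
Line 7: ['bridge', 'fruit', 'large'] (min_width=18, slack=0)
Line 8: ['adventures'] (min_width=10, slack=8)
Line 9: ['refreshing'] (min_width=10, slack=8)
Total lines: 9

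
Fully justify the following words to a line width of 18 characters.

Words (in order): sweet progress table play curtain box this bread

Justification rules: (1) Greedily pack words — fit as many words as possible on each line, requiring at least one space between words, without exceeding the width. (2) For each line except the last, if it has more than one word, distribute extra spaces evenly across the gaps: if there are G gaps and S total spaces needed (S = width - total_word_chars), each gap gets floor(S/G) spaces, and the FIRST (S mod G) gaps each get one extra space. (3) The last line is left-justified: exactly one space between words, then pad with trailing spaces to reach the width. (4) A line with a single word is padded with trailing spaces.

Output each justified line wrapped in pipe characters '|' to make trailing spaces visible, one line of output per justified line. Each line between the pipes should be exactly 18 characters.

Line 1: ['sweet', 'progress'] (min_width=14, slack=4)
Line 2: ['table', 'play', 'curtain'] (min_width=18, slack=0)
Line 3: ['box', 'this', 'bread'] (min_width=14, slack=4)

Answer: |sweet     progress|
|table play curtain|
|box this bread    |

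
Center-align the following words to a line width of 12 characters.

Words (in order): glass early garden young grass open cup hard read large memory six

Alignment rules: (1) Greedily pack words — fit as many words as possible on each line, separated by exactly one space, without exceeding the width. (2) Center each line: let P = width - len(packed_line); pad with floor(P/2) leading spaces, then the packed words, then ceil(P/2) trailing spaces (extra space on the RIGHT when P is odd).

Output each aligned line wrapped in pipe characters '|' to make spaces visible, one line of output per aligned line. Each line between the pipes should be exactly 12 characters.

Line 1: ['glass', 'early'] (min_width=11, slack=1)
Line 2: ['garden', 'young'] (min_width=12, slack=0)
Line 3: ['grass', 'open'] (min_width=10, slack=2)
Line 4: ['cup', 'hard'] (min_width=8, slack=4)
Line 5: ['read', 'large'] (min_width=10, slack=2)
Line 6: ['memory', 'six'] (min_width=10, slack=2)

Answer: |glass early |
|garden young|
| grass open |
|  cup hard  |
| read large |
| memory six |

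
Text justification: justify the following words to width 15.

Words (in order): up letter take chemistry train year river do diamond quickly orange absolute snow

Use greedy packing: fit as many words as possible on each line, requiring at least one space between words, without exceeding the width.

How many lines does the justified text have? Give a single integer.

Line 1: ['up', 'letter', 'take'] (min_width=14, slack=1)
Line 2: ['chemistry', 'train'] (min_width=15, slack=0)
Line 3: ['year', 'river', 'do'] (min_width=13, slack=2)
Line 4: ['diamond', 'quickly'] (min_width=15, slack=0)
Line 5: ['orange', 'absolute'] (min_width=15, slack=0)
Line 6: ['snow'] (min_width=4, slack=11)
Total lines: 6

Answer: 6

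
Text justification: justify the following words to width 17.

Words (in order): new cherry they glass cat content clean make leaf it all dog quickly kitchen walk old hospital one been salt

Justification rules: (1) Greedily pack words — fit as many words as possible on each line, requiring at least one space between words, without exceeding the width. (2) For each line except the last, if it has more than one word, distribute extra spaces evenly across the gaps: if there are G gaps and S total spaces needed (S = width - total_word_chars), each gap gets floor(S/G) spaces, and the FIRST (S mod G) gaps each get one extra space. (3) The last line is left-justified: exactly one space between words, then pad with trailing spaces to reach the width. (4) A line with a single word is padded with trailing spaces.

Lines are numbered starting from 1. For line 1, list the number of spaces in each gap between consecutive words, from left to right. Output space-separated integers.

Line 1: ['new', 'cherry', 'they'] (min_width=15, slack=2)
Line 2: ['glass', 'cat', 'content'] (min_width=17, slack=0)
Line 3: ['clean', 'make', 'leaf'] (min_width=15, slack=2)
Line 4: ['it', 'all', 'dog'] (min_width=10, slack=7)
Line 5: ['quickly', 'kitchen'] (min_width=15, slack=2)
Line 6: ['walk', 'old', 'hospital'] (min_width=17, slack=0)
Line 7: ['one', 'been', 'salt'] (min_width=13, slack=4)

Answer: 2 2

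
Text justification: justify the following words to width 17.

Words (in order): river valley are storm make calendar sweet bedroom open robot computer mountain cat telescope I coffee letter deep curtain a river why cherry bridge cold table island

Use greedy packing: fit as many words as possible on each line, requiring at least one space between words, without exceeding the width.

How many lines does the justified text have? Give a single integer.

Line 1: ['river', 'valley', 'are'] (min_width=16, slack=1)
Line 2: ['storm', 'make'] (min_width=10, slack=7)
Line 3: ['calendar', 'sweet'] (min_width=14, slack=3)
Line 4: ['bedroom', 'open'] (min_width=12, slack=5)
Line 5: ['robot', 'computer'] (min_width=14, slack=3)
Line 6: ['mountain', 'cat'] (min_width=12, slack=5)
Line 7: ['telescope', 'I'] (min_width=11, slack=6)
Line 8: ['coffee', 'letter'] (min_width=13, slack=4)
Line 9: ['deep', 'curtain', 'a'] (min_width=14, slack=3)
Line 10: ['river', 'why', 'cherry'] (min_width=16, slack=1)
Line 11: ['bridge', 'cold', 'table'] (min_width=17, slack=0)
Line 12: ['island'] (min_width=6, slack=11)
Total lines: 12

Answer: 12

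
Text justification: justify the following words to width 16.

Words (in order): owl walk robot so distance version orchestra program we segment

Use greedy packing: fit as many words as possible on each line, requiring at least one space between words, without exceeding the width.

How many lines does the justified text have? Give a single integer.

Line 1: ['owl', 'walk', 'robot'] (min_width=14, slack=2)
Line 2: ['so', 'distance'] (min_width=11, slack=5)
Line 3: ['version'] (min_width=7, slack=9)
Line 4: ['orchestra'] (min_width=9, slack=7)
Line 5: ['program', 'we'] (min_width=10, slack=6)
Line 6: ['segment'] (min_width=7, slack=9)
Total lines: 6

Answer: 6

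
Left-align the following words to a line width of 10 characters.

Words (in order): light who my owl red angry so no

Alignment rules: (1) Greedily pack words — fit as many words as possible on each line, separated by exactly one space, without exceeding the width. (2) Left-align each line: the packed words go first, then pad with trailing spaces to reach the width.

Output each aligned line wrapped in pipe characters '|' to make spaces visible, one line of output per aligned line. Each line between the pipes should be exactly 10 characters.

Answer: |light who |
|my owl red|
|angry so  |
|no        |

Derivation:
Line 1: ['light', 'who'] (min_width=9, slack=1)
Line 2: ['my', 'owl', 'red'] (min_width=10, slack=0)
Line 3: ['angry', 'so'] (min_width=8, slack=2)
Line 4: ['no'] (min_width=2, slack=8)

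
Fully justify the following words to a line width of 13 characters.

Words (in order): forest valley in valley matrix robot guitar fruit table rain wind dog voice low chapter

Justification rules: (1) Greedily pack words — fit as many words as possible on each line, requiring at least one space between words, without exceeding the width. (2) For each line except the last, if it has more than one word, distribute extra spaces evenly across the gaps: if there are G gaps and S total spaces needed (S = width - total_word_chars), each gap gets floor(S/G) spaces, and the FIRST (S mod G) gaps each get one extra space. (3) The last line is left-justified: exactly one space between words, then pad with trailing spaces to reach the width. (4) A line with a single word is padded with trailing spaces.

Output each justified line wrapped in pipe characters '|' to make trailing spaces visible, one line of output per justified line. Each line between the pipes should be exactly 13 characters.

Answer: |forest valley|
|in     valley|
|matrix  robot|
|guitar  fruit|
|table    rain|
|wind      dog|
|voice     low|
|chapter      |

Derivation:
Line 1: ['forest', 'valley'] (min_width=13, slack=0)
Line 2: ['in', 'valley'] (min_width=9, slack=4)
Line 3: ['matrix', 'robot'] (min_width=12, slack=1)
Line 4: ['guitar', 'fruit'] (min_width=12, slack=1)
Line 5: ['table', 'rain'] (min_width=10, slack=3)
Line 6: ['wind', 'dog'] (min_width=8, slack=5)
Line 7: ['voice', 'low'] (min_width=9, slack=4)
Line 8: ['chapter'] (min_width=7, slack=6)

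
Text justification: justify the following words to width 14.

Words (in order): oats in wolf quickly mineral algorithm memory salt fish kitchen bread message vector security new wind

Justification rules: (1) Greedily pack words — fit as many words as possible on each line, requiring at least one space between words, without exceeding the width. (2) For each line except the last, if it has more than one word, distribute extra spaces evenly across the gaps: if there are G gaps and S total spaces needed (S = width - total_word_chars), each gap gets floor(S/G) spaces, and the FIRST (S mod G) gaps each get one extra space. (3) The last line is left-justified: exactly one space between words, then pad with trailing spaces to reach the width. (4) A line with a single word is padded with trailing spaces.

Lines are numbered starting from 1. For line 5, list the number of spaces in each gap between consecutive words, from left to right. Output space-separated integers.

Answer: 4

Derivation:
Line 1: ['oats', 'in', 'wolf'] (min_width=12, slack=2)
Line 2: ['quickly'] (min_width=7, slack=7)
Line 3: ['mineral'] (min_width=7, slack=7)
Line 4: ['algorithm'] (min_width=9, slack=5)
Line 5: ['memory', 'salt'] (min_width=11, slack=3)
Line 6: ['fish', 'kitchen'] (min_width=12, slack=2)
Line 7: ['bread', 'message'] (min_width=13, slack=1)
Line 8: ['vector'] (min_width=6, slack=8)
Line 9: ['security', 'new'] (min_width=12, slack=2)
Line 10: ['wind'] (min_width=4, slack=10)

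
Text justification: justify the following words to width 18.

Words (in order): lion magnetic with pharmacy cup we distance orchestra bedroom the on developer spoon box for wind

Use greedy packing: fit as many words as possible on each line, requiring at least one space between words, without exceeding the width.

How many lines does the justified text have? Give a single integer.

Answer: 6

Derivation:
Line 1: ['lion', 'magnetic', 'with'] (min_width=18, slack=0)
Line 2: ['pharmacy', 'cup', 'we'] (min_width=15, slack=3)
Line 3: ['distance', 'orchestra'] (min_width=18, slack=0)
Line 4: ['bedroom', 'the', 'on'] (min_width=14, slack=4)
Line 5: ['developer', 'spoon'] (min_width=15, slack=3)
Line 6: ['box', 'for', 'wind'] (min_width=12, slack=6)
Total lines: 6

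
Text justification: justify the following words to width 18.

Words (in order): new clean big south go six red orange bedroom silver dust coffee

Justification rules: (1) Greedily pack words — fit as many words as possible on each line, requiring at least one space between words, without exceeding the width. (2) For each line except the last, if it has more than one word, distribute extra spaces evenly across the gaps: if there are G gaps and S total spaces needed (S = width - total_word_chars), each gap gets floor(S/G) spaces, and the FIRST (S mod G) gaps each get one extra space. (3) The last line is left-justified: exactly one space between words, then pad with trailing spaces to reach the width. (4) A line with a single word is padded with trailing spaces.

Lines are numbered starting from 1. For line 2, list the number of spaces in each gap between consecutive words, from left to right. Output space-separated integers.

Line 1: ['new', 'clean', 'big'] (min_width=13, slack=5)
Line 2: ['south', 'go', 'six', 'red'] (min_width=16, slack=2)
Line 3: ['orange', 'bedroom'] (min_width=14, slack=4)
Line 4: ['silver', 'dust', 'coffee'] (min_width=18, slack=0)

Answer: 2 2 1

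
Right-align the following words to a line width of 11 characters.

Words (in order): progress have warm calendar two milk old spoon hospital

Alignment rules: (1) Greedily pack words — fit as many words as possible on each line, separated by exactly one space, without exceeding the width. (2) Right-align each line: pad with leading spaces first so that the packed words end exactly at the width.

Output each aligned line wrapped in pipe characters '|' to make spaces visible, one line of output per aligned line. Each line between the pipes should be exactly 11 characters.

Line 1: ['progress'] (min_width=8, slack=3)
Line 2: ['have', 'warm'] (min_width=9, slack=2)
Line 3: ['calendar'] (min_width=8, slack=3)
Line 4: ['two', 'milk'] (min_width=8, slack=3)
Line 5: ['old', 'spoon'] (min_width=9, slack=2)
Line 6: ['hospital'] (min_width=8, slack=3)

Answer: |   progress|
|  have warm|
|   calendar|
|   two milk|
|  old spoon|
|   hospital|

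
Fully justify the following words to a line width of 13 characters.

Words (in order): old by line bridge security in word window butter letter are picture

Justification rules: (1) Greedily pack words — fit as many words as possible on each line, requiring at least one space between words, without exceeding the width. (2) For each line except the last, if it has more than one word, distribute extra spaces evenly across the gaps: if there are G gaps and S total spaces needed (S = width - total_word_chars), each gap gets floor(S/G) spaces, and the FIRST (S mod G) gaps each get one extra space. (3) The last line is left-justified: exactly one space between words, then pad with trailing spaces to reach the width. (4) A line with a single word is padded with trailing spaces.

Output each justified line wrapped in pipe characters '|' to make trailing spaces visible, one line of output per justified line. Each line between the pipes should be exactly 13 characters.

Answer: |old  by  line|
|bridge       |
|security   in|
|word   window|
|butter letter|
|are picture  |

Derivation:
Line 1: ['old', 'by', 'line'] (min_width=11, slack=2)
Line 2: ['bridge'] (min_width=6, slack=7)
Line 3: ['security', 'in'] (min_width=11, slack=2)
Line 4: ['word', 'window'] (min_width=11, slack=2)
Line 5: ['butter', 'letter'] (min_width=13, slack=0)
Line 6: ['are', 'picture'] (min_width=11, slack=2)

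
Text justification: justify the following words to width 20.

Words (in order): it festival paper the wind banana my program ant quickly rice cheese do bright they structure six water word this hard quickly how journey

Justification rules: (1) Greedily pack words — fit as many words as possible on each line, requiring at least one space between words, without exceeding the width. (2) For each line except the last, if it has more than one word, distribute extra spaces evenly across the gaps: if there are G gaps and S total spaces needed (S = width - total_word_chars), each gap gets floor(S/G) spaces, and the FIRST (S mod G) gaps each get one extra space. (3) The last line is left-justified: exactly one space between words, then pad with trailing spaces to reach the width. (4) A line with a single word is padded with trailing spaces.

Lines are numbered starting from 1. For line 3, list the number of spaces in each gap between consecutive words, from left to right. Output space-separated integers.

Answer: 2 1

Derivation:
Line 1: ['it', 'festival', 'paper'] (min_width=17, slack=3)
Line 2: ['the', 'wind', 'banana', 'my'] (min_width=18, slack=2)
Line 3: ['program', 'ant', 'quickly'] (min_width=19, slack=1)
Line 4: ['rice', 'cheese', 'do'] (min_width=14, slack=6)
Line 5: ['bright', 'they'] (min_width=11, slack=9)
Line 6: ['structure', 'six', 'water'] (min_width=19, slack=1)
Line 7: ['word', 'this', 'hard'] (min_width=14, slack=6)
Line 8: ['quickly', 'how', 'journey'] (min_width=19, slack=1)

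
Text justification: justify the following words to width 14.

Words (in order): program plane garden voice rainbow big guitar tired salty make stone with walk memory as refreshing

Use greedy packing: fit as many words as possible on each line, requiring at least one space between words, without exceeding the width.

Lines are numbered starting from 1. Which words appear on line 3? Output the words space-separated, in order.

Answer: rainbow big

Derivation:
Line 1: ['program', 'plane'] (min_width=13, slack=1)
Line 2: ['garden', 'voice'] (min_width=12, slack=2)
Line 3: ['rainbow', 'big'] (min_width=11, slack=3)
Line 4: ['guitar', 'tired'] (min_width=12, slack=2)
Line 5: ['salty', 'make'] (min_width=10, slack=4)
Line 6: ['stone', 'with'] (min_width=10, slack=4)
Line 7: ['walk', 'memory', 'as'] (min_width=14, slack=0)
Line 8: ['refreshing'] (min_width=10, slack=4)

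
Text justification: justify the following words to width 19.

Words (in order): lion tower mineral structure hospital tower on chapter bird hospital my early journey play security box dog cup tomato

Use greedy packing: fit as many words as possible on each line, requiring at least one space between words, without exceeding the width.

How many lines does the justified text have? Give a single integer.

Answer: 7

Derivation:
Line 1: ['lion', 'tower', 'mineral'] (min_width=18, slack=1)
Line 2: ['structure', 'hospital'] (min_width=18, slack=1)
Line 3: ['tower', 'on', 'chapter'] (min_width=16, slack=3)
Line 4: ['bird', 'hospital', 'my'] (min_width=16, slack=3)
Line 5: ['early', 'journey', 'play'] (min_width=18, slack=1)
Line 6: ['security', 'box', 'dog'] (min_width=16, slack=3)
Line 7: ['cup', 'tomato'] (min_width=10, slack=9)
Total lines: 7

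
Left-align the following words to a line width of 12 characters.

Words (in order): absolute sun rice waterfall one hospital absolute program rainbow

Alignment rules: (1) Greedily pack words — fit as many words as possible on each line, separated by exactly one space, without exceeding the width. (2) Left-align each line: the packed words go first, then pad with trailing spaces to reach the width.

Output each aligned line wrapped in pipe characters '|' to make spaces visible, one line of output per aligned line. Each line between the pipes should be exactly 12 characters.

Line 1: ['absolute', 'sun'] (min_width=12, slack=0)
Line 2: ['rice'] (min_width=4, slack=8)
Line 3: ['waterfall'] (min_width=9, slack=3)
Line 4: ['one', 'hospital'] (min_width=12, slack=0)
Line 5: ['absolute'] (min_width=8, slack=4)
Line 6: ['program'] (min_width=7, slack=5)
Line 7: ['rainbow'] (min_width=7, slack=5)

Answer: |absolute sun|
|rice        |
|waterfall   |
|one hospital|
|absolute    |
|program     |
|rainbow     |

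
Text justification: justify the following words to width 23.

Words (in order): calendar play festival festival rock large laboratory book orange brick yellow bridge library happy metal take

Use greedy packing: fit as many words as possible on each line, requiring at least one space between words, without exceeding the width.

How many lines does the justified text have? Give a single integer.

Answer: 6

Derivation:
Line 1: ['calendar', 'play', 'festival'] (min_width=22, slack=1)
Line 2: ['festival', 'rock', 'large'] (min_width=19, slack=4)
Line 3: ['laboratory', 'book', 'orange'] (min_width=22, slack=1)
Line 4: ['brick', 'yellow', 'bridge'] (min_width=19, slack=4)
Line 5: ['library', 'happy', 'metal'] (min_width=19, slack=4)
Line 6: ['take'] (min_width=4, slack=19)
Total lines: 6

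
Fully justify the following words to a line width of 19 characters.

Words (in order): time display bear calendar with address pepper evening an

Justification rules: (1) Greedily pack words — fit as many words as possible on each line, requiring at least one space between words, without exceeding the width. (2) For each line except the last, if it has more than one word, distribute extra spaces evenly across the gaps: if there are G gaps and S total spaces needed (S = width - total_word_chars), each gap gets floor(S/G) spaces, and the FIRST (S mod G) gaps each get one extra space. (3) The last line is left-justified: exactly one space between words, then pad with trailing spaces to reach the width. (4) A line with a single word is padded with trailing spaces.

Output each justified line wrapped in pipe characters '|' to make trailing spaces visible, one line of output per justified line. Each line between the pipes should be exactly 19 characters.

Line 1: ['time', 'display', 'bear'] (min_width=17, slack=2)
Line 2: ['calendar', 'with'] (min_width=13, slack=6)
Line 3: ['address', 'pepper'] (min_width=14, slack=5)
Line 4: ['evening', 'an'] (min_width=10, slack=9)

Answer: |time  display  bear|
|calendar       with|
|address      pepper|
|evening an         |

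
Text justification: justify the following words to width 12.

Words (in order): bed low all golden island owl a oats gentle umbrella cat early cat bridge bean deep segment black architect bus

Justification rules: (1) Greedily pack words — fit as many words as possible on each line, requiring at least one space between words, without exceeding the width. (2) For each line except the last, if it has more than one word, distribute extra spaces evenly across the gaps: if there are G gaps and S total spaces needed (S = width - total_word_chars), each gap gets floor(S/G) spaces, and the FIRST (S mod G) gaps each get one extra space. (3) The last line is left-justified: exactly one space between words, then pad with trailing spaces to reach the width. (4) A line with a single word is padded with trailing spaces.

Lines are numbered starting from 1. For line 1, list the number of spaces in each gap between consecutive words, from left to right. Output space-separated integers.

Answer: 2 1

Derivation:
Line 1: ['bed', 'low', 'all'] (min_width=11, slack=1)
Line 2: ['golden'] (min_width=6, slack=6)
Line 3: ['island', 'owl', 'a'] (min_width=12, slack=0)
Line 4: ['oats', 'gentle'] (min_width=11, slack=1)
Line 5: ['umbrella', 'cat'] (min_width=12, slack=0)
Line 6: ['early', 'cat'] (min_width=9, slack=3)
Line 7: ['bridge', 'bean'] (min_width=11, slack=1)
Line 8: ['deep', 'segment'] (min_width=12, slack=0)
Line 9: ['black'] (min_width=5, slack=7)
Line 10: ['architect'] (min_width=9, slack=3)
Line 11: ['bus'] (min_width=3, slack=9)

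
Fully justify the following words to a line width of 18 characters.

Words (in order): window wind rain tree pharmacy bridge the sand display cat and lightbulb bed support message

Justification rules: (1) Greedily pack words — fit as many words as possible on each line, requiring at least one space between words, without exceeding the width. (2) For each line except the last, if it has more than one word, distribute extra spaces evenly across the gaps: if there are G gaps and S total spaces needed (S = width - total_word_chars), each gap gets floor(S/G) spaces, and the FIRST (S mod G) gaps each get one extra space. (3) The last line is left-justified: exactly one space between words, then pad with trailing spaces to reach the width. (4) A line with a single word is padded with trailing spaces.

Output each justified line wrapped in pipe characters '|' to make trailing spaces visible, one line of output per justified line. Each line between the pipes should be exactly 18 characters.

Answer: |window  wind  rain|
|tree      pharmacy|
|bridge   the  sand|
|display   cat  and|
|lightbulb      bed|
|support message   |

Derivation:
Line 1: ['window', 'wind', 'rain'] (min_width=16, slack=2)
Line 2: ['tree', 'pharmacy'] (min_width=13, slack=5)
Line 3: ['bridge', 'the', 'sand'] (min_width=15, slack=3)
Line 4: ['display', 'cat', 'and'] (min_width=15, slack=3)
Line 5: ['lightbulb', 'bed'] (min_width=13, slack=5)
Line 6: ['support', 'message'] (min_width=15, slack=3)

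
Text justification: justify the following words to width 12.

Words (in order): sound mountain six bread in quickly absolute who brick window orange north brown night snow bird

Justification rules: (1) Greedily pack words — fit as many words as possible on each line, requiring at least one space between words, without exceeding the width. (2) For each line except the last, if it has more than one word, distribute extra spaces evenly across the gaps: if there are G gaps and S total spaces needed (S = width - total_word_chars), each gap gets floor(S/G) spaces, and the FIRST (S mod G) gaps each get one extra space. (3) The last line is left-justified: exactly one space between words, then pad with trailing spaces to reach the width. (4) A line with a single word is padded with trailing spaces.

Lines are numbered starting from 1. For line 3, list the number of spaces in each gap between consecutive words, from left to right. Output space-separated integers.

Answer: 5

Derivation:
Line 1: ['sound'] (min_width=5, slack=7)
Line 2: ['mountain', 'six'] (min_width=12, slack=0)
Line 3: ['bread', 'in'] (min_width=8, slack=4)
Line 4: ['quickly'] (min_width=7, slack=5)
Line 5: ['absolute', 'who'] (min_width=12, slack=0)
Line 6: ['brick', 'window'] (min_width=12, slack=0)
Line 7: ['orange', 'north'] (min_width=12, slack=0)
Line 8: ['brown', 'night'] (min_width=11, slack=1)
Line 9: ['snow', 'bird'] (min_width=9, slack=3)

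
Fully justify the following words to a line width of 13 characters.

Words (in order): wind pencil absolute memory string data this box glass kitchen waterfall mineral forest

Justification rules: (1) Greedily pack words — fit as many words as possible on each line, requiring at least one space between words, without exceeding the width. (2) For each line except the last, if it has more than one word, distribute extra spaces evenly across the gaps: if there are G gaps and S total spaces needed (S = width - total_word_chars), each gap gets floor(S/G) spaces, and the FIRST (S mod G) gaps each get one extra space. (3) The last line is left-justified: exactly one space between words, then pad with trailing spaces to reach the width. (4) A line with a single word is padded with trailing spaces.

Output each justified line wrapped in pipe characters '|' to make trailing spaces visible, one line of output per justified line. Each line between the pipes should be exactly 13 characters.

Line 1: ['wind', 'pencil'] (min_width=11, slack=2)
Line 2: ['absolute'] (min_width=8, slack=5)
Line 3: ['memory', 'string'] (min_width=13, slack=0)
Line 4: ['data', 'this', 'box'] (min_width=13, slack=0)
Line 5: ['glass', 'kitchen'] (min_width=13, slack=0)
Line 6: ['waterfall'] (min_width=9, slack=4)
Line 7: ['mineral'] (min_width=7, slack=6)
Line 8: ['forest'] (min_width=6, slack=7)

Answer: |wind   pencil|
|absolute     |
|memory string|
|data this box|
|glass kitchen|
|waterfall    |
|mineral      |
|forest       |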